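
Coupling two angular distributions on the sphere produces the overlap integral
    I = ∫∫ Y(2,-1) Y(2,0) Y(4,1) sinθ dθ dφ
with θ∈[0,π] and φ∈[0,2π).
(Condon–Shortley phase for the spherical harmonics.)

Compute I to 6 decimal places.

-0.220728

Rules hold: Σm=0, L=8 even, 0≤4≤4.
N = 5·5·9 = 225
Δ = 0!·4!·4!/9! = 1/630
Racah Σ t=0..0: t=0:+1/16 = 1/16
⇒ 3j(2 2 4; 0 0 0)² = 2/35, sgn +1
Racah Σ t=0..0: t=0:+1/24 = 1/24
⇒ 3j(2 2 4; -1 0 1)² = 1/21, sgn -1
4πI² = N·(3j₀)²·(3jₘ)² = 30/49
I = -1·√(0.612245/4π) = -0.22072812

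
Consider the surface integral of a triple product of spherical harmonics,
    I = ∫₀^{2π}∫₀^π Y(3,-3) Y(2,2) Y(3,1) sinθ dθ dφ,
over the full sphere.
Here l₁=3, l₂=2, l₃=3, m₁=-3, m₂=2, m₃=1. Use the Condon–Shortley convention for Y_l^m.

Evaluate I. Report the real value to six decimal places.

0.132981

Checks pass: Σm=0; 8 even; l₃=3∈[1,5].
(2·3+1)(2·2+1)(2·3+1) = 245
Δ: 2! 4! 2! / 9! → 1/3780
sum: t=0:+1/24 t=1:−1/4 t=2:+1/24 = -1/6
3j²(3 2 3; 0 0 0) = Δ·Π!·Σ² = 4/105  (sign +1)
sum: t=2:+1/96 = 1/96
3j²(3 2 3; -3 2 1) = Δ·Π!·Σ² = 1/42  (sign +1)
combine: 4πI² = 245·4/105·1/42 = 2/9
take √, sign +1: I = 0.13298076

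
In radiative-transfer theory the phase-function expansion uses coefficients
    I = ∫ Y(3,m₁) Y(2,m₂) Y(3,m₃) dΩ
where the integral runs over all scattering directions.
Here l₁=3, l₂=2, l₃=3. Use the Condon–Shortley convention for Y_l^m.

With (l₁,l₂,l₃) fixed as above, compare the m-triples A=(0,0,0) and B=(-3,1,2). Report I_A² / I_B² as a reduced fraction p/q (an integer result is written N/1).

16/25

Same 3,2,3: normalisation and zero-m 3j drop out of the ratio.
A: Δ: 2! 4! 2! / 9! → 1/3780; sum: t=0:+1/24 t=1:−1/4 t=2:+1/24 = -1/6; 3j²(3 2 3; 0 0 0) = Δ·Π!·Σ² = 4/105  (sign +1)
B: Δ: 2! 4! 2! / 9! → 1/3780; sum: t=2:+1/48 = 1/48; 3j²(3 2 3; -3 1 2) = Δ·Π!·Σ² = 5/84  (sign -1)
I_A²/I_B² = (4/105)/(5/84) = 16/25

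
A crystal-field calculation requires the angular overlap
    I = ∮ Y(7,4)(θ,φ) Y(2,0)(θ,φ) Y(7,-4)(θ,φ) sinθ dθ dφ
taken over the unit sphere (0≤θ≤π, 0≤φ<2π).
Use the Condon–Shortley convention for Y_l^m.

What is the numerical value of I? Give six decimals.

Checks pass: Σm=0; 16 even; l₃=7∈[5,9].
(2·7+1)(2·2+1)(2·7+1) = 1125
Δ: 2! 12! 2! / 17! → 1/185640
sum: t=0:+1/2419200 t=1:−1/518400 t=2:+1/2419200 = -1/907200
3j²(7 2 7; 0 0 0) = Δ·Π!·Σ² = 56/3315  (sign +1)
sum: t=0:+1/8709120 t=1:−1/7257600 t=2:+1/159667200 = -1/59875200
3j²(7 2 7; 4 0 -4) = Δ·Π!·Σ² = 8/23205  (sign +1)
combine: 4πI² = 1125·56/3315·8/23205 = 320/48841
take √, sign +1: I = 0.02283378

0.022834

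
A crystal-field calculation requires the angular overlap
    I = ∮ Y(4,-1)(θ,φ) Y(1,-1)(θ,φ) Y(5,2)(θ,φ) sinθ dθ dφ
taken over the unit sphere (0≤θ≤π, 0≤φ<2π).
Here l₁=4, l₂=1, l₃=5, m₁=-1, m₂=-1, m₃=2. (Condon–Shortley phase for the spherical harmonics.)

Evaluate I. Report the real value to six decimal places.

0.225034

m-sum 0 ✓  L=10 even ✓  3≤5≤5 ✓
Π(2lᵢ+1) = 9×3×11 = 297
triangle coeff Δ(4,1,5) = 1/495
Σ_t [0,0]: t=0:+1/576 = 1/576
(3j)²=5/99 [(4 1 5; 0 0 0)], sign=-1
Σ_t [0,0]: t=0:+1/1440 = 1/1440
(3j)²=7/165 [(4 1 5; -1 -1 2)], sign=-1
⇒ 4πI² = 7/11
I = (+1)√(7/11/(4π)) = 0.22503380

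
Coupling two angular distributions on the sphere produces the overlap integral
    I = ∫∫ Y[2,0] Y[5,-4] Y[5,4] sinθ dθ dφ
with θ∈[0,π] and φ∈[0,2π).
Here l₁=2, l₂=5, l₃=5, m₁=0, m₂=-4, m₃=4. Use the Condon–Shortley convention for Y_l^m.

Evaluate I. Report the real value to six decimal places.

-0.097044

Rules hold: Σm=0, L=12 even, 3≤5≤7.
N = 5·11·11 = 605
Δ = 2!·2!·8!/13! = 1/38610
Racah Σ t=0..2: t=0:+1/2880 t=1:−1/576 t=2:+1/2880 = -1/960
⇒ 3j(2 5 5; 0 0 0)² = 10/429, sgn +1
Racah Σ t=0..1: t=0:+1/20160 t=1:−1/40320 = 1/40320
⇒ 3j(2 5 5; 0 -4 4)² = 6/715, sgn -1
4πI² = N·(3j₀)²·(3jₘ)² = 20/169
I = -1·√(0.118343/4π) = -0.09704356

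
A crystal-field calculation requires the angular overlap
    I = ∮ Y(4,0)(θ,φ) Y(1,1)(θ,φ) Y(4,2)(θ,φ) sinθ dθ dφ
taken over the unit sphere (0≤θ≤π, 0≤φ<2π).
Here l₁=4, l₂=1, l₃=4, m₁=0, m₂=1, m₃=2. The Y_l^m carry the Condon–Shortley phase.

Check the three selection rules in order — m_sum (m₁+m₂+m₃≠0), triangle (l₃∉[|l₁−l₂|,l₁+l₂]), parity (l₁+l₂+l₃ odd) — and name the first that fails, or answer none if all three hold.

azimuthal sum: 0 + 1 + 2 = 3  ✗
3 ≤ 4 ≤ 5 (triangle on l)
L = 4 + 1 + 4 = 9 (odd)

m_sum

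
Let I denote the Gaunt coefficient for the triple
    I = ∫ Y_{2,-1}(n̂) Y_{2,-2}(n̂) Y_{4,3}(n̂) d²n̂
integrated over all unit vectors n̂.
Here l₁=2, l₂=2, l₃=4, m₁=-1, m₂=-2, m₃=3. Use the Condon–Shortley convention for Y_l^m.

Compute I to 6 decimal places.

-0.238414

Rules hold: Σm=0, L=8 even, 0≤4≤4.
N = 5·5·9 = 225
Δ = 0!·4!·4!/9! = 1/630
Racah Σ t=0..0: t=0:+1/16 = 1/16
⇒ 3j(2 2 4; 0 0 0)² = 2/35, sgn +1
Racah Σ t=0..0: t=0:+1/144 = 1/144
⇒ 3j(2 2 4; -1 -2 3)² = 1/18, sgn -1
4πI² = N·(3j₀)²·(3jₘ)² = 5/7
I = -1·√(0.714286/4π) = -0.23841361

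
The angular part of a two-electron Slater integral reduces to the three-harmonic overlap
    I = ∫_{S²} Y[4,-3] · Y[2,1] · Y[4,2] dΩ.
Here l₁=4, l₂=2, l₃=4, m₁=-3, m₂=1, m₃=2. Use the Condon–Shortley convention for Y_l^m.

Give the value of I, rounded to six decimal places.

Checks pass: Σm=0; 10 even; l₃=4∈[2,6].
(2·4+1)(2·2+1)(2·4+1) = 405
Δ: 2! 6! 2! / 11! → 1/13860
sum: t=0:+1/192 t=1:−1/36 t=2:+1/192 = -5/288
3j²(4 2 4; 0 0 0) = Δ·Π!·Σ² = 20/693  (sign -1)
sum: t=1:−1/1440 t=2:+1/240 = 1/288
3j²(4 2 4; -3 1 2) = Δ·Π!·Σ² = 5/132  (sign +1)
combine: 4πI² = 405·20/693·5/132 = 375/847
take √, sign -1: I = -0.18770204

-0.187702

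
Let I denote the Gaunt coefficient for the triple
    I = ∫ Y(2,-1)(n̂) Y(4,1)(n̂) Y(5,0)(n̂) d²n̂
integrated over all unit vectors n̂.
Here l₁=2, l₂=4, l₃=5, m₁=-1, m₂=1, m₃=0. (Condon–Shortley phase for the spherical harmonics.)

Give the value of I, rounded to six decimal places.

0.000000

L=11 odd ⇒ parity kills the (l;000) factor ⇒ I = 0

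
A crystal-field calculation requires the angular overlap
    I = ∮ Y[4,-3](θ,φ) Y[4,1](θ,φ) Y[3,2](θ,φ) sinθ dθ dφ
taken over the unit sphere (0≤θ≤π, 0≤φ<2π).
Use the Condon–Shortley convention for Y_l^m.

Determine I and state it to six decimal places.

l₁+l₂+l₃=11 is odd: 3j(l;000)=0 ⇒ I=0

0.000000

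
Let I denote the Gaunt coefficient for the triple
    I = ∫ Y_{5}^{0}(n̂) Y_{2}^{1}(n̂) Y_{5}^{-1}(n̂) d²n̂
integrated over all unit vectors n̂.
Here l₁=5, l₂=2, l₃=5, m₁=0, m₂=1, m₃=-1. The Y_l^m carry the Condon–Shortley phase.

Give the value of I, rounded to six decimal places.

-0.036166

m-sum 0 ✓  L=12 even ✓  3≤5≤7 ✓
Π(2lᵢ+1) = 11×5×11 = 605
triangle coeff Δ(5,2,5) = 1/38610
Σ_t [0,2]: t=0:+1/2880 t=1:−1/576 t=2:+1/2880 = -1/960
(3j)²=10/429 [(5 2 5; 0 0 0)], sign=+1
Σ_t [1,2]: t=1:−1/1152 t=2:+1/1440 = -1/5760
(3j)²=1/858 [(5 2 5; 0 1 -1)], sign=-1
⇒ 4πI² = 25/1521
I = (-1)√(25/1521/(4π)) = -0.03616600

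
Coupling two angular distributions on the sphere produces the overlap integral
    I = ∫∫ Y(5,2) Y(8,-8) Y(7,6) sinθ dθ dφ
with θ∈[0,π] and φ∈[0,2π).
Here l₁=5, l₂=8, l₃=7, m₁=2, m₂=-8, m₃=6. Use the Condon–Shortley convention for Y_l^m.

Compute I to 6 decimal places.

-0.185020

Checks pass: Σm=0; 20 even; l₃=7∈[3,13].
(2·5+1)(2·8+1)(2·7+1) = 2805
Δ: 6! 4! 10! / 21! → 1/814773960
sum: t=1:−1/87091200 t=2:+1/4976640 t=3:−1/2073600 t=4:+1/4976640 t=5:−1/87091200 = -1/9676800
3j²(5 8 7; 0 0 0) = Δ·Π!·Σ² = 360/46189  (sign +1)
sum: t=0:+1/15676416000 = 1/15676416000
3j²(5 8 7; 2 -8 6) = Δ·Π!·Σ² = 286/14535  (sign -1)
combine: 4πI² = 2805·360/46189·286/14535 = 2640/6137
take √, sign -1: I = -0.18502012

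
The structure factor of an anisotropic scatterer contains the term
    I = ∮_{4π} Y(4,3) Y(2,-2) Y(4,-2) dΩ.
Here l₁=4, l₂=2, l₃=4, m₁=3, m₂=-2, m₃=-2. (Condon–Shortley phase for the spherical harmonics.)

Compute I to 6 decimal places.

m-sum = 3 − 2 − 2 = -1 ≠ 0 ⇒ I = 0

0.000000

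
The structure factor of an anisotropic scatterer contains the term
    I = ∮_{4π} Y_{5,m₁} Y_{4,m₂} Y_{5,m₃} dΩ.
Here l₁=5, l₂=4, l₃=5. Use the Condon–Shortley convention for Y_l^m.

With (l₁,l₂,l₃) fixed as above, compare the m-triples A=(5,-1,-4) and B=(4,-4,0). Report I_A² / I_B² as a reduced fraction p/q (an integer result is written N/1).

l's match ⇒ only the (l;m) 3-j factors differ between A and B.
A: triangle coeff Δ(5,4,5) = 1/3153150; Σ_t [0,0]: t=0:+1/103680 = 1/103680; (3j)²=4/143 [(5 4 5; 5 -1 -4)], sign=-1
B: triangle coeff Δ(5,4,5) = 1/3153150; Σ_t [0,0]: t=0:+1/69120 = 1/69120; (3j)²=2/143 [(5 4 5; 4 -4 0)], sign=-1
I_A²/I_B² = (4/143)/(2/143) = 2/1

2/1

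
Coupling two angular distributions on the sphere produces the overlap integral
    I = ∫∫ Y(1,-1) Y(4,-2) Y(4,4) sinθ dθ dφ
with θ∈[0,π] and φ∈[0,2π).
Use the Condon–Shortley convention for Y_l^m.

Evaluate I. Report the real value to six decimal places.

Σmᵢ = 1 ≠ 0, so the φ-integral vanishes; I = 0

0.000000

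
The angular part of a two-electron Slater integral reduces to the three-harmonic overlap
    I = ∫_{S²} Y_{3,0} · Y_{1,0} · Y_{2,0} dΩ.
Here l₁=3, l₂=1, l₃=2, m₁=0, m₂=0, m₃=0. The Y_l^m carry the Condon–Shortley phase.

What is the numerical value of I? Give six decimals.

m-sum 0 ✓  L=6 even ✓  2≤2≤4 ✓
Π(2lᵢ+1) = 7×3×5 = 105
triangle coeff Δ(3,1,2) = 1/105
Σ_t [1,1]: t=1:−1/4 = -1/4
(3j)²=3/35 [(3 1 2; 0 0 0)], sign=-1
(m-triple is (0,0,0) — same symbol as above.)
⇒ 4πI² = 27/35
I = (+1)√(27/35/(4π)) = 0.24776670

0.247767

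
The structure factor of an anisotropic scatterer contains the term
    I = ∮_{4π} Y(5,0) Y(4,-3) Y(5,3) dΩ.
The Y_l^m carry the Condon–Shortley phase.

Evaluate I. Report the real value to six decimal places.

0.130198

Checks pass: Σm=0; 14 even; l₃=5∈[1,9].
(2·5+1)(2·4+1)(2·5+1) = 1089
Δ: 4! 6! 4! / 15! → 1/3153150
sum: t=0:+1/69120 t=1:−1/1728 t=2:+1/576 t=3:−1/1728 t=4:+1/69120 = 7/11520
3j²(5 4 5; 0 0 0) = Δ·Π!·Σ² = 2/143  (sign -1)
sum: t=0:+1/17280 t=1:−1/6912 = -1/11520
3j²(5 4 5; 0 -3 3) = Δ·Π!·Σ² = 2/143  (sign -1)
combine: 4πI² = 1089·2/143·2/143 = 36/169
take √, sign +1: I = 0.13019760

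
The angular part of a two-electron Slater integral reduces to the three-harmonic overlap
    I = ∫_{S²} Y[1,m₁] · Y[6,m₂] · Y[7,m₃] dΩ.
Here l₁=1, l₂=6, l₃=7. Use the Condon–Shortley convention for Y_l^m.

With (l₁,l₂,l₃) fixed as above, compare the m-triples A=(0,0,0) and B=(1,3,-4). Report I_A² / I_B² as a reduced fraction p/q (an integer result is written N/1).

l's match ⇒ only the (l;m) 3-j factors differ between A and B.
A: triangle coeff Δ(1,6,7) = 1/1365; Σ_t [0,0]: t=0:+1/518400 = 1/518400; (3j)²=7/195 [(1 6 7; 0 0 0)], sign=-1
B: triangle coeff Δ(1,6,7) = 1/1365; Σ_t [0,0]: t=0:+1/4354560 = 1/4354560; (3j)²=11/273 [(1 6 7; 1 3 -4)], sign=-1
I_A²/I_B² = (7/195)/(11/273) = 49/55

49/55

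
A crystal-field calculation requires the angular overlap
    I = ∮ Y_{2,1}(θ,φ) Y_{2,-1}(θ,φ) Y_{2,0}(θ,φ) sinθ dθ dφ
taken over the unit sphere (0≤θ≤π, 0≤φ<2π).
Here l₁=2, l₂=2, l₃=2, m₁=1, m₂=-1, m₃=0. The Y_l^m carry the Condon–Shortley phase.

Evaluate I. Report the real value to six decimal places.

Checks pass: Σm=0; 6 even; l₃=2∈[0,4].
(2·2+1)(2·2+1)(2·2+1) = 125
Δ: 2! 2! 2! / 7! → 1/630
sum: t=0:+1/8 t=1:−1/1 t=2:+1/8 = -3/4
3j²(2 2 2; 0 0 0) = Δ·Π!·Σ² = 2/35  (sign -1)
sum: t=0:+1/2 t=1:−1/4 = 1/4
3j²(2 2 2; 1 -1 0) = Δ·Π!·Σ² = 1/70  (sign +1)
combine: 4πI² = 125·2/35·1/70 = 5/49
take √, sign -1: I = -0.09011188

-0.090112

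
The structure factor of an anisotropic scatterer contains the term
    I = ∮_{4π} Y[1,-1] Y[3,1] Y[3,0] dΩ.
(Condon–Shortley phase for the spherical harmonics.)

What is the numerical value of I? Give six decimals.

0.000000

Σlᵢ=7 odd — θ-integrand is odd under cosθ→−cosθ; I=0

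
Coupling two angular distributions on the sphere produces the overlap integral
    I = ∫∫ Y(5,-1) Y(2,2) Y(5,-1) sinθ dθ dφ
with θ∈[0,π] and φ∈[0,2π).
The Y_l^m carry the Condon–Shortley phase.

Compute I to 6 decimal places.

0.198089

Rules hold: Σm=0, L=12 even, 3≤5≤7.
N = 11·5·11 = 605
Δ = 2!·8!·2!/13! = 1/38610
Racah Σ t=0..2: t=0:+1/2880 t=1:−1/576 t=2:+1/2880 = -1/960
⇒ 3j(5 2 5; 0 0 0)² = 10/429, sgn +1
Racah Σ t=2..2: t=2:+1/2304 = 1/2304
⇒ 3j(5 2 5; -1 2 -1)² = 5/143, sgn +1
4πI² = N·(3j₀)²·(3jₘ)² = 250/507
I = +1·√(0.493097/4π) = 0.19808933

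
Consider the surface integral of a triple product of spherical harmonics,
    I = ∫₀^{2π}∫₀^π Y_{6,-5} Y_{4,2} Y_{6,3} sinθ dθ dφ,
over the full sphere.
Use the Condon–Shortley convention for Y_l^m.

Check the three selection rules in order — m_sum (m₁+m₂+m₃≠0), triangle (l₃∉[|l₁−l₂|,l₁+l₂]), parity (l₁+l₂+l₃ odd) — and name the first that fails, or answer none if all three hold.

m₁+m₂+m₃ = -5 + 2 + 3 = 0  ✓
triangle: |6−4|=2 ≤ l₃=6 ≤ 6+4=10  ✓
parity: l₁+l₂+l₃ = 16 is even  ✓

none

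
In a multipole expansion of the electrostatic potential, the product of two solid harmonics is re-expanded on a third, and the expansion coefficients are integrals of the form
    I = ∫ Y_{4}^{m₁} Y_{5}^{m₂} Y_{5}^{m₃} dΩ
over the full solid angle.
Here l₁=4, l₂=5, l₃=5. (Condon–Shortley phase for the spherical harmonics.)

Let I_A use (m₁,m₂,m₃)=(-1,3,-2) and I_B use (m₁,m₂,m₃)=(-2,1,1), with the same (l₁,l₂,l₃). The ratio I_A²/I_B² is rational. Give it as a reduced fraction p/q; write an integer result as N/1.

l's match ⇒ only the (l;m) 3-j factors differ between A and B.
A: triangle coeff Δ(4,5,5) = 1/3153150; Σ_t [2,4]: t=2:+1/17280 t=3:−1/2880 t=4:+1/6912 = -1/6912; (3j)²=5/429 [(4 5 5; -1 3 -2)], sign=+1
B: triangle coeff Δ(4,5,5) = 1/3153150; Σ_t [2,4]: t=2:+1/4608 t=3:−1/1296 t=4:+1/4608 = -7/20736; (3j)²=20/1287 [(4 5 5; -2 1 1)], sign=-1
I_A²/I_B² = (5/429)/(20/1287) = 3/4

3/4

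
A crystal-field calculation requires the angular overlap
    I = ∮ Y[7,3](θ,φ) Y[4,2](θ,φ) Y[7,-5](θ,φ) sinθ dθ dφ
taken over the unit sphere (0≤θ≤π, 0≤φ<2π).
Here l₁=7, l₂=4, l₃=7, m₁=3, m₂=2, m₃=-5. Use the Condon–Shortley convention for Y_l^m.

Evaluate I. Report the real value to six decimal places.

-0.100310

Checks pass: Σm=0; 18 even; l₃=7∈[3,11].
(2·7+1)(2·4+1)(2·7+1) = 2025
Δ: 4! 10! 4! / 19! → 1/58198140
sum: t=0:+1/17418240 t=1:−1/622080 t=2:+1/230400 t=3:−1/622080 t=4:+1/17418240 = 1/806400
3j²(7 4 7; 0 0 0) = Δ·Π!·Σ² = 2268/230945  (sign -1)
sum: t=2:+1/7741440 t=3:−1/13063680 t=4:+1/348364800 = 29/522547200
3j²(7 4 7; 3 2 -5) = Δ·Π!·Σ² = 1682/264537  (sign +1)
combine: 4πI² = 2025·2268/230945·1682/264537 = 24523560/193947611
take √, sign -1: I = -0.10031009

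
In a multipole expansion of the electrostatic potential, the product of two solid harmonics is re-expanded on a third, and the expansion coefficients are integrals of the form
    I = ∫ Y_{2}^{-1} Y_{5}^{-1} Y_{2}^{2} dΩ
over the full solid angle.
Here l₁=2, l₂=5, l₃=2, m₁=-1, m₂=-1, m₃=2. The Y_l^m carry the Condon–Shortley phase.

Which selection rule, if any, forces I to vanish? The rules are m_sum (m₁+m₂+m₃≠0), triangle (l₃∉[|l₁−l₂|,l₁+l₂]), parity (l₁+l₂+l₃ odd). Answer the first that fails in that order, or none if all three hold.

triangle

Σmᵢ = 0  ✓
l₃∈[|l₁−l₂|,l₁+l₂]=[3,7], have l₃=2  ✗
Σlᵢ = 9 ⇒ odd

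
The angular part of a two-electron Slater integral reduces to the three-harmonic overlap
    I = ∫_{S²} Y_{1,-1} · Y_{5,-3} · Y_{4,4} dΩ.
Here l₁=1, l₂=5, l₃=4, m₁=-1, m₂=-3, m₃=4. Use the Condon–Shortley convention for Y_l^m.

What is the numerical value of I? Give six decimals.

-0.049106

m-sum 0 ✓  L=10 even ✓  4≤4≤6 ✓
Π(2lᵢ+1) = 3×11×9 = 297
triangle coeff Δ(1,5,4) = 1/495
Σ_t [1,1]: t=1:−1/576 = -1/576
(3j)²=5/99 [(1 5 4; 0 0 0)], sign=-1
Σ_t [2,2]: t=2:+1/80640 = 1/80640
(3j)²=1/495 [(1 5 4; -1 -3 4)], sign=+1
⇒ 4πI² = 1/33
I = (-1)√(1/33/(4π)) = -0.04910640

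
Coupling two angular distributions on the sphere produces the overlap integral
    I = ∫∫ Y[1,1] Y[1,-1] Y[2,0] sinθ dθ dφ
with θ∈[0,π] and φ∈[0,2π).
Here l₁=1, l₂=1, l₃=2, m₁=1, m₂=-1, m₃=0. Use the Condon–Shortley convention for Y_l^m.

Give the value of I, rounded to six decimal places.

Checks pass: Σm=0; 4 even; l₃=2∈[0,2].
(2·1+1)(2·1+1)(2·2+1) = 45
Δ: 0! 2! 2! / 5! → 1/30
sum: t=0:+1/1 = 1/1
3j²(1 1 2; 0 0 0) = Δ·Π!·Σ² = 2/15  (sign +1)
sum: t=0:+1/4 = 1/4
3j²(1 1 2; 1 -1 0) = Δ·Π!·Σ² = 1/30  (sign +1)
combine: 4πI² = 45·2/15·1/30 = 1/5
take √, sign +1: I = 0.12615663

0.126157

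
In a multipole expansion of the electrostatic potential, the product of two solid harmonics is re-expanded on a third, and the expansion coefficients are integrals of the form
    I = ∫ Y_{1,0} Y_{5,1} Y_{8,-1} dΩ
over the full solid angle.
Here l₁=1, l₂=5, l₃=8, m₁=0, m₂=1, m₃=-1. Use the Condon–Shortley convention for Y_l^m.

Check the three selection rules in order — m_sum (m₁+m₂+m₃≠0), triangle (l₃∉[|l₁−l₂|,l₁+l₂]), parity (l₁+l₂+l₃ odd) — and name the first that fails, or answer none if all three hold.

m₁+m₂+m₃ = 0 + 1 − 1 = 0  ✓
triangle: |1−5|=4 ≤ l₃=8 ≤ 1+5=6  ✗
parity: l₁+l₂+l₃ = 14 is even

triangle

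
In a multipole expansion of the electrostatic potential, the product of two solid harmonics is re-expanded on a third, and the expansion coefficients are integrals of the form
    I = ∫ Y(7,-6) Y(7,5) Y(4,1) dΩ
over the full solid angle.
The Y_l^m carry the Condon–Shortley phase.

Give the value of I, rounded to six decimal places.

m-sum 0 ✓  L=18 even ✓  0≤4≤14 ✓
Π(2lᵢ+1) = 15×15×9 = 2025
triangle coeff Δ(7,7,4) = 1/58198140
Σ_t [3,7]: t=3:−1/17418240 t=4:+1/622080 t=5:−1/230400 t=6:+1/622080 t=7:−1/17418240 = -1/806400
(3j)²=2268/230945 [(7 7 4; 0 0 0)], sign=-1
Σ_t [9,10]: t=9:−1/52254720 t=10:+1/87091200 = -1/130636800
(3j)²=88/20349 [(7 7 4; -6 5 1)], sign=+1
⇒ 4πI² = 116640/1356277
I = (-1)√(116640/1356277/(4π)) = -0.08272650

-0.082726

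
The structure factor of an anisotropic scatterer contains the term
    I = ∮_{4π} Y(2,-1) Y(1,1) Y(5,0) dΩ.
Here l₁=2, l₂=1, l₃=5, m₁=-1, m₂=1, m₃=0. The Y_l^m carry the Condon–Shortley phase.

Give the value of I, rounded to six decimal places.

0.000000

triangle: need 1≤l₃≤3, have 5; I=0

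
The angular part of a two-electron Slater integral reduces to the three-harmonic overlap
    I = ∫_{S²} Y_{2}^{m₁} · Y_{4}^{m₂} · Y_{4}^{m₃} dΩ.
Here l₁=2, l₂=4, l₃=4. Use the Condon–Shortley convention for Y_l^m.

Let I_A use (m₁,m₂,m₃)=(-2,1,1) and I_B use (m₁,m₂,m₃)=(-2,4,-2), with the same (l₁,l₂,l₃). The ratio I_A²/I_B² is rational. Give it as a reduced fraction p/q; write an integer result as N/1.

Shared (l₁,l₂,l₃)=(2,4,4): N and (l;000)² cancel in I_A²/I_B².
A: Δ = 2!·2!·6!/11! = 1/13860; Racah Σ t=2..2: t=2:+1/144 = 1/144; ⇒ 3j(2 4 4; -2 1 1)² = 10/231, sgn -1
B: Δ = 2!·2!·6!/11! = 1/13860; Racah Σ t=2..2: t=2:+1/2880 = 1/2880; ⇒ 3j(2 4 4; -2 4 -2)² = 2/165, sgn +1
I_A²/I_B² = (10/231)/(2/165) = 25/7

25/7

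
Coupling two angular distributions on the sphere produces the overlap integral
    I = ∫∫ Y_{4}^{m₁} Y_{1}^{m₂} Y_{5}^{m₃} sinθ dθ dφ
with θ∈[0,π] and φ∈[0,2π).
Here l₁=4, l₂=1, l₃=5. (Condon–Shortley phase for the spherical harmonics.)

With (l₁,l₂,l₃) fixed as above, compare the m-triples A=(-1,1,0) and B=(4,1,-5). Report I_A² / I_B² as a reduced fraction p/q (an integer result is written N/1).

2/9

Same 4,1,5: normalisation and zero-m 3j drop out of the ratio.
A: Δ: 0! 8! 2! / 11! → 1/495; sum: t=0:+1/1440 = 1/1440; 3j²(4 1 5; -1 1 0) = Δ·Π!·Σ² = 2/99  (sign -1)
B: Δ: 0! 8! 2! / 11! → 1/495; sum: t=0:+1/80640 = 1/80640; 3j²(4 1 5; 4 1 -5) = Δ·Π!·Σ² = 1/11  (sign +1)
I_A²/I_B² = (2/99)/(1/11) = 2/9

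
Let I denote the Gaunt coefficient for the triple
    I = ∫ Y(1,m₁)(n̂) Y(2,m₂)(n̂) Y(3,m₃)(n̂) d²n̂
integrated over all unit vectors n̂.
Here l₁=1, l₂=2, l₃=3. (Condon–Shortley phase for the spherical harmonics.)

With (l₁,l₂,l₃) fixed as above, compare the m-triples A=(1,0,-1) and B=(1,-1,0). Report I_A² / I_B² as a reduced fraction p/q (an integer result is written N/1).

Shared (l₁,l₂,l₃)=(1,2,3): N and (l;000)² cancel in I_A²/I_B².
A: Δ = 0!·2!·4!/7! = 1/105; Racah Σ t=0..0: t=0:+1/8 = 1/8; ⇒ 3j(1 2 3; 1 0 -1)² = 2/35, sgn +1
B: Δ = 0!·2!·4!/7! = 1/105; Racah Σ t=0..0: t=0:+1/12 = 1/12; ⇒ 3j(1 2 3; 1 -1 0)² = 1/35, sgn -1
I_A²/I_B² = (2/35)/(1/35) = 2/1

2/1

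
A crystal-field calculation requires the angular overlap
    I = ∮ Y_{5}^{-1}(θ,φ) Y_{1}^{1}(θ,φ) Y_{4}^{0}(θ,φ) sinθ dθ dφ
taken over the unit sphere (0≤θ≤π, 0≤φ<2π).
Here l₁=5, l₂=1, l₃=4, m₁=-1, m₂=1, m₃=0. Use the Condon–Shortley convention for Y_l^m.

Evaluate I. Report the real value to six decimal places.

-0.190188

m-sum 0 ✓  L=10 even ✓  4≤4≤6 ✓
Π(2lᵢ+1) = 11×3×9 = 297
triangle coeff Δ(5,1,4) = 1/495
Σ_t [1,1]: t=1:−1/576 = -1/576
(3j)²=5/99 [(5 1 4; 0 0 0)], sign=-1
Σ_t [2,2]: t=2:+1/1152 = 1/1152
(3j)²=1/33 [(5 1 4; -1 1 0)], sign=+1
⇒ 4πI² = 5/11
I = (-1)√(5/11/(4π)) = -0.19018827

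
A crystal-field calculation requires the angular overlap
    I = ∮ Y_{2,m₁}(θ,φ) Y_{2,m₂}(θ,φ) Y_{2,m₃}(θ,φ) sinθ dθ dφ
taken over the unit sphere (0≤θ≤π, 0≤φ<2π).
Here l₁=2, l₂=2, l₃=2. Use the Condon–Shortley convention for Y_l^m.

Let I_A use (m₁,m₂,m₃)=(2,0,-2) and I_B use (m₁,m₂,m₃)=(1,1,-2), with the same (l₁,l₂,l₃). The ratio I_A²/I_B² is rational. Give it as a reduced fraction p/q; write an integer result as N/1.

Same 2,2,2: normalisation and zero-m 3j drop out of the ratio.
A: Δ: 2! 2! 2! / 7! → 1/630; sum: t=0:+1/8 = 1/8; 3j²(2 2 2; 2 0 -2) = Δ·Π!·Σ² = 2/35  (sign +1)
B: Δ: 2! 2! 2! / 7! → 1/630; sum: t=1:−1/4 = -1/4; 3j²(2 2 2; 1 1 -2) = Δ·Π!·Σ² = 3/35  (sign -1)
I_A²/I_B² = (2/35)/(3/35) = 2/3

2/3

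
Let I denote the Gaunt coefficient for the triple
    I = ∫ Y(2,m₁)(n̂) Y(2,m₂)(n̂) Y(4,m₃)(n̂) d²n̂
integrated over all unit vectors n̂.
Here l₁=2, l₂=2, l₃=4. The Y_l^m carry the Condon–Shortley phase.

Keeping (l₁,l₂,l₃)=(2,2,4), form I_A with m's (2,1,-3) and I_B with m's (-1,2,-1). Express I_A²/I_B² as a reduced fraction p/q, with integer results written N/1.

7/1

Same 2,2,4: normalisation and zero-m 3j drop out of the ratio.
A: Δ: 0! 4! 4! / 9! → 1/630; sum: t=0:+1/144 = 1/144; 3j²(2 2 4; 2 1 -3) = Δ·Π!·Σ² = 1/18  (sign -1)
B: Δ: 0! 4! 4! / 9! → 1/630; sum: t=0:+1/144 = 1/144; 3j²(2 2 4; -1 2 -1) = Δ·Π!·Σ² = 1/126  (sign -1)
I_A²/I_B² = (1/18)/(1/126) = 7/1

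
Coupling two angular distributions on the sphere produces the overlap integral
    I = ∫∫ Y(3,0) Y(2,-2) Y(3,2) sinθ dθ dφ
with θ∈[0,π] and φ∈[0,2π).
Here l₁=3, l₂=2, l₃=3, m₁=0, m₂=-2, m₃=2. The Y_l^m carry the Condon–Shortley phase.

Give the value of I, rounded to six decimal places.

-0.188063

m-sum 0 ✓  L=8 even ✓  1≤3≤5 ✓
Π(2lᵢ+1) = 7×5×7 = 245
triangle coeff Δ(3,2,3) = 1/3780
Σ_t [0,2]: t=0:+1/24 t=1:−1/4 t=2:+1/24 = -1/6
(3j)²=4/105 [(3 2 3; 0 0 0)], sign=+1
Σ_t [0,0]: t=0:+1/24 = 1/24
(3j)²=1/21 [(3 2 3; 0 -2 2)], sign=-1
⇒ 4πI² = 4/9
I = (-1)√(4/9/(4π)) = -0.18806319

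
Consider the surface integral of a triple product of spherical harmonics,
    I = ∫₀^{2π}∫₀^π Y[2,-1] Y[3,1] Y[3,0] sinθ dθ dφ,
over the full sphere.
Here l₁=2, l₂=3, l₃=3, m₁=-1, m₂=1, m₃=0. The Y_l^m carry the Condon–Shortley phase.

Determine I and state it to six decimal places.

Checks pass: Σm=0; 8 even; l₃=3∈[1,5].
(2·2+1)(2·3+1)(2·3+1) = 245
Δ: 2! 2! 4! / 9! → 1/3780
sum: t=0:+1/24 t=1:−1/4 t=2:+1/24 = -1/6
3j²(2 3 3; 0 0 0) = Δ·Π!·Σ² = 4/105  (sign +1)
sum: t=1:−1/12 t=2:+1/8 = 1/24
3j²(2 3 3; -1 1 0) = Δ·Π!·Σ² = 1/210  (sign -1)
combine: 4πI² = 245·4/105·1/210 = 2/45
take √, sign -1: I = -0.05947080

-0.059471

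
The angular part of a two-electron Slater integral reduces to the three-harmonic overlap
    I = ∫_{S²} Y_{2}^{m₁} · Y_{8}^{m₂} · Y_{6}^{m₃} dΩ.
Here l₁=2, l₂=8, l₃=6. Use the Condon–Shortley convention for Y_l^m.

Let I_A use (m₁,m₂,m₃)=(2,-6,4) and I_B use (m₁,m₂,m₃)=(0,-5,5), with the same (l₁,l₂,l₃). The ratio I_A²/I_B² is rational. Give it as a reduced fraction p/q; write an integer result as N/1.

l's match ⇒ only the (l;m) 3-j factors differ between A and B.
A: triangle coeff Δ(2,8,6) = 1/30940; Σ_t [0,0]: t=0:+1/174182400 = 1/174182400; (3j)²=11/340 [(2 8 6; 2 -6 4)], sign=+1
B: triangle coeff Δ(2,8,6) = 1/30940; Σ_t [2,2]: t=2:+1/159667200 = 1/159667200; (3j)²=9/1190 [(2 8 6; 0 -5 5)], sign=-1
I_A²/I_B² = (11/340)/(9/1190) = 77/18

77/18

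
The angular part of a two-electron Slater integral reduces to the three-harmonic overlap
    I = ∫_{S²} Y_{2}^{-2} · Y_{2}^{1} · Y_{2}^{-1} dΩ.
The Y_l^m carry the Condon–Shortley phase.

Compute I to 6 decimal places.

Σmᵢ = -2 ≠ 0, so the φ-integral vanishes; I = 0

0.000000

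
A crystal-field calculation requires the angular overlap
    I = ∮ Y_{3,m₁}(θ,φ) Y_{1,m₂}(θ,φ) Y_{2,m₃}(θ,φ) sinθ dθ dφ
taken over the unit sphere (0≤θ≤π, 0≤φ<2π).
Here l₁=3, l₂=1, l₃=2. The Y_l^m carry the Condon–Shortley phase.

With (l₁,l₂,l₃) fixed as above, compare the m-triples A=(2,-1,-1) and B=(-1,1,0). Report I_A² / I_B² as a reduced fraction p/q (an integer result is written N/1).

Same 3,1,2: normalisation and zero-m 3j drop out of the ratio.
A: Δ: 2! 4! 0! / 7! → 1/105; sum: t=0:+1/12 = 1/12; 3j²(3 1 2; 2 -1 -1) = Δ·Π!·Σ² = 2/21  (sign -1)
B: Δ: 2! 4! 0! / 7! → 1/105; sum: t=2:+1/8 = 1/8; 3j²(3 1 2; -1 1 0) = Δ·Π!·Σ² = 2/35  (sign +1)
I_A²/I_B² = (2/21)/(2/35) = 5/3

5/3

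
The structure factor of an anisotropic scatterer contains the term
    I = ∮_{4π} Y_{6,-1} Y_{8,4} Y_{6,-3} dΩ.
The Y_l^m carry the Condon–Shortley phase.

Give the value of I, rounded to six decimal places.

-0.032116

Rules hold: Σm=0, L=20 even, 2≤6≤14.
N = 13·17·13 = 2873
Δ = 8!·4!·8!/21! = 1/1309458150
Racah Σ t=2..6: t=2:+1/49766400 t=3:−1/3110400 t=4:+1/1327104 t=5:−1/3110400 t=6:+1/49766400 = 1/6635520
⇒ 3j(6 8 6; 0 0 0)² = 350/46189, sgn +1
Racah Σ t=4..7: t=4:+1/139345920 t=5:−1/14515200 t=6:+1/12441600 t=7:−1/87091200 = 1/139345920
⇒ 3j(6 8 6; -1 4 -3)² = 5/8398, sgn -1
4πI² = N·(3j₀)²·(3jₘ)² = 875/67507
I = -1·√(0.0129616/4π) = -0.03211624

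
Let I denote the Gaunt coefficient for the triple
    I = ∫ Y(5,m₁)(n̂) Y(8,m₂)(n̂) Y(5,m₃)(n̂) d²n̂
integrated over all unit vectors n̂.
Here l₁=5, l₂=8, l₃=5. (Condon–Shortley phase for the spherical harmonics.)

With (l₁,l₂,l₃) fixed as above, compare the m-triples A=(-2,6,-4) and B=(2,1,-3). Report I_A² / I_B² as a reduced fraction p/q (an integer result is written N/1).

143/6627

Same 5,8,5: normalisation and zero-m 3j drop out of the ratio.
A: Δ: 8! 2! 8! / 19! → 1/37413090; sum: t=6:+1/58060800 t=7:−1/50803200 = -1/406425600; 3j²(5 8 5; -2 6 -4) = Δ·Π!·Σ² = 1/3230  (sign +1)
B: Δ: 8! 2! 8! / 19! → 1/37413090; sum: t=1:−1/406425600 t=2:+1/7257600 t=3:−1/2073600 = -47/135475200; 3j²(5 8 5; 2 1 -3) = Δ·Π!·Σ² = 6627/461890  (sign -1)
I_A²/I_B² = (1/3230)/(6627/461890) = 143/6627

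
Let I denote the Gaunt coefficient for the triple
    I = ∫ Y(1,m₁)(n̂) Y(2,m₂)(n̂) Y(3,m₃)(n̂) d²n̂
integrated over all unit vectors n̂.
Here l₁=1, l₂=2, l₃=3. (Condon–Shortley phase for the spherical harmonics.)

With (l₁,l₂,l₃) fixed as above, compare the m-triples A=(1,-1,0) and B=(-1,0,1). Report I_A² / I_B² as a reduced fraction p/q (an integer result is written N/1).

Shared (l₁,l₂,l₃)=(1,2,3): N and (l;000)² cancel in I_A²/I_B².
A: Δ = 0!·2!·4!/7! = 1/105; Racah Σ t=0..0: t=0:+1/12 = 1/12; ⇒ 3j(1 2 3; 1 -1 0)² = 1/35, sgn -1
B: Δ = 0!·2!·4!/7! = 1/105; Racah Σ t=0..0: t=0:+1/8 = 1/8; ⇒ 3j(1 2 3; -1 0 1)² = 2/35, sgn +1
I_A²/I_B² = (1/35)/(2/35) = 1/2

1/2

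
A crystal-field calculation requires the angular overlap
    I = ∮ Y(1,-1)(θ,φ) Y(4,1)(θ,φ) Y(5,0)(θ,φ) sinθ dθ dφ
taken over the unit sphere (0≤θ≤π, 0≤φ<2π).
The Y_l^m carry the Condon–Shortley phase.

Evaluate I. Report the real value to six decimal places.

0.155288

Checks pass: Σm=0; 10 even; l₃=5∈[3,5].
(2·1+1)(2·4+1)(2·5+1) = 297
Δ: 0! 2! 8! / 11! → 1/495
sum: t=0:+1/576 = 1/576
3j²(1 4 5; 0 0 0) = Δ·Π!·Σ² = 5/99  (sign -1)
sum: t=0:+1/1440 = 1/1440
3j²(1 4 5; -1 1 0) = Δ·Π!·Σ² = 2/99  (sign -1)
combine: 4πI² = 297·5/99·2/99 = 10/33
take √, sign +1: I = 0.15528807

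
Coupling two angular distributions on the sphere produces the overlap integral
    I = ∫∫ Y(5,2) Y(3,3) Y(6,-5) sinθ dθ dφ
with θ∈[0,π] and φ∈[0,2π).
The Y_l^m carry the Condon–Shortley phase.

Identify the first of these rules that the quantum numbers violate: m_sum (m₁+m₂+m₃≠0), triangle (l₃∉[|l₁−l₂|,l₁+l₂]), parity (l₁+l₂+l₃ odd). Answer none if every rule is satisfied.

m₁+m₂+m₃ = 2 + 3 − 5 = 0  ✓
triangle: |5−3|=2 ≤ l₃=6 ≤ 5+3=8  ✓
parity: l₁+l₂+l₃ = 14 is even  ✓

none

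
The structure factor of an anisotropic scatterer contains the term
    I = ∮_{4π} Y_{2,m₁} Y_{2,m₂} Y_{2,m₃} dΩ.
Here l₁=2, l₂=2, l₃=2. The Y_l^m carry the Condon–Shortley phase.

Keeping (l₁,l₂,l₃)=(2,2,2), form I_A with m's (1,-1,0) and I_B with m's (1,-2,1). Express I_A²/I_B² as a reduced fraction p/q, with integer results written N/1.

Same 2,2,2: normalisation and zero-m 3j drop out of the ratio.
A: Δ: 2! 2! 2! / 7! → 1/630; sum: t=0:+1/2 t=1:−1/4 = 1/4; 3j²(2 2 2; 1 -1 0) = Δ·Π!·Σ² = 1/70  (sign +1)
B: Δ: 2! 2! 2! / 7! → 1/630; sum: t=0:+1/4 = 1/4; 3j²(2 2 2; 1 -2 1) = Δ·Π!·Σ² = 3/35  (sign -1)
I_A²/I_B² = (1/70)/(3/35) = 1/6

1/6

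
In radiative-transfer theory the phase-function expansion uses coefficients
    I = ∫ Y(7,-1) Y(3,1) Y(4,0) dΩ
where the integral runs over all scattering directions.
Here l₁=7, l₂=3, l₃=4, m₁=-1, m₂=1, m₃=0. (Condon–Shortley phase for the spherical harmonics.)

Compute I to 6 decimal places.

-0.218337

m-sum 0 ✓  L=14 even ✓  4≤4≤10 ✓
Π(2lᵢ+1) = 15×7×9 = 945
triangle coeff Δ(7,3,4) = 1/45045
Σ_t [3,3]: t=3:−1/20736 = -1/20736
(3j)²=35/1287 [(7 3 4; 0 0 0)], sign=-1
Σ_t [4,4]: t=4:+1/27648 = 1/27648
(3j)²=10/429 [(7 3 4; -1 1 0)], sign=+1
⇒ 4πI² = 12250/20449
I = (-1)√(12250/20449/(4π)) = -0.21833687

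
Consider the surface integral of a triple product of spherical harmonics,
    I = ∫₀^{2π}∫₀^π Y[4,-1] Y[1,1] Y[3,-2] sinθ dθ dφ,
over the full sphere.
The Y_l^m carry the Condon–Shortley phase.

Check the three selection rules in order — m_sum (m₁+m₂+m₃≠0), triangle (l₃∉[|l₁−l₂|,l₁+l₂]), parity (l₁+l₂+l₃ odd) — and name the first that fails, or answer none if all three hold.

m_sum

azimuthal sum: -1 + 1 − 2 = -2  ✗
3 ≤ 3 ≤ 5 (triangle on l)
L = 4 + 1 + 3 = 8 (even)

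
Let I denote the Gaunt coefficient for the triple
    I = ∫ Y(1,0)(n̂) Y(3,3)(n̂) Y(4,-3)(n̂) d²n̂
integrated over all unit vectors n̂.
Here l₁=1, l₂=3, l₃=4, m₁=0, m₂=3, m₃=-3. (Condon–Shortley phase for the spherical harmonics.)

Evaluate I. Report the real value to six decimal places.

Rules hold: Σm=0, L=8 even, 2≤4≤4.
N = 3·7·9 = 189
Δ = 0!·2!·6!/9! = 1/252
Racah Σ t=0..0: t=0:+1/36 = 1/36
⇒ 3j(1 3 4; 0 0 0)² = 4/63, sgn +1
Racah Σ t=0..0: t=0:+1/720 = 1/720
⇒ 3j(1 3 4; 0 3 -3)² = 1/36, sgn -1
4πI² = N·(3j₀)²·(3jₘ)² = 1/3
I = -1·√(0.333333/4π) = -0.16286750

-0.162868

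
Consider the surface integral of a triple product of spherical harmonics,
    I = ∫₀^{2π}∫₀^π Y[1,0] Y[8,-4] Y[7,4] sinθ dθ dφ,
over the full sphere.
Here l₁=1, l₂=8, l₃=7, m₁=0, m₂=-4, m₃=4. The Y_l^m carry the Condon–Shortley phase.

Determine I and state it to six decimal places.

Checks pass: Σm=0; 16 even; l₃=7∈[7,9].
(2·1+1)(2·8+1)(2·7+1) = 765
Δ: 2! 0! 14! / 17! → 1/2040
sum: t=1:−1/25401600 = -1/25401600
3j²(1 8 7; 0 0 0) = Δ·Π!·Σ² = 8/255  (sign +1)
sum: t=1:−1/239500800 = -1/239500800
3j²(1 8 7; 0 -4 4) = Δ·Π!·Σ² = 2/85  (sign +1)
combine: 4πI² = 765·8/255·2/85 = 48/85
take √, sign +1: I = 0.21198553

0.211986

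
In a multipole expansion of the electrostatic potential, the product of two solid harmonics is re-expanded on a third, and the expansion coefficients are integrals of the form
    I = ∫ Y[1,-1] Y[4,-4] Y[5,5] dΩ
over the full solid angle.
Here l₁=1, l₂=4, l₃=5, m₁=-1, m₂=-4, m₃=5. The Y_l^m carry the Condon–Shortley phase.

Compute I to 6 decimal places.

-0.329416

Rules hold: Σm=0, L=10 even, 3≤5≤5.
N = 3·9·11 = 297
Δ = 0!·2!·8!/11! = 1/495
Racah Σ t=0..0: t=0:+1/576 = 1/576
⇒ 3j(1 4 5; 0 0 0)² = 5/99, sgn -1
Racah Σ t=0..0: t=0:+1/80640 = 1/80640
⇒ 3j(1 4 5; -1 -4 5)² = 1/11, sgn +1
4πI² = N·(3j₀)²·(3jₘ)² = 15/11
I = -1·√(1.36364/4π) = -0.32941575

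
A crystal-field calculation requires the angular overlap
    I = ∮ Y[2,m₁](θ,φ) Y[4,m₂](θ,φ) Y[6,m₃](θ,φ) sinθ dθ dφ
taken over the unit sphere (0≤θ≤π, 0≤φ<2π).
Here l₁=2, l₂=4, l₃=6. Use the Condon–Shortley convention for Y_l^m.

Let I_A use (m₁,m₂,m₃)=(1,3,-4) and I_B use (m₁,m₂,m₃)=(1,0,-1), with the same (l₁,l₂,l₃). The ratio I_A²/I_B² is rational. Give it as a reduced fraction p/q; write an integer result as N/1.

Shared (l₁,l₂,l₃)=(2,4,6): N and (l;000)² cancel in I_A²/I_B².
A: Δ = 0!·4!·8!/13! = 1/6435; Racah Σ t=0..0: t=0:+1/30240 = 1/30240; ⇒ 3j(2 4 6; 1 3 -4)² = 16/429, sgn +1
B: Δ = 0!·4!·8!/13! = 1/6435; Racah Σ t=0..0: t=0:+1/3456 = 1/3456; ⇒ 3j(2 4 6; 1 0 -1)² = 35/1287, sgn -1
I_A²/I_B² = (16/429)/(35/1287) = 48/35

48/35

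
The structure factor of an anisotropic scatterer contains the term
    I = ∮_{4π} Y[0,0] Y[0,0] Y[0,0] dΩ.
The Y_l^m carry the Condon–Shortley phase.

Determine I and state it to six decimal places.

0.282095

m-sum 0 ✓  L=0 even ✓  0≤0≤0 ✓
Π(2lᵢ+1) = 1×1×1 = 1
triangle coeff Δ(0,0,0) = 1/1
Σ_t [0,0]: t=0:+1/1 = 1/1
(3j)²=1/1 [(0 0 0; 0 0 0)], sign=+1
(m-triple is (0,0,0) — same symbol as above.)
⇒ 4πI² = 1/1
I = (+1)√(1/1/(4π)) = 0.28209479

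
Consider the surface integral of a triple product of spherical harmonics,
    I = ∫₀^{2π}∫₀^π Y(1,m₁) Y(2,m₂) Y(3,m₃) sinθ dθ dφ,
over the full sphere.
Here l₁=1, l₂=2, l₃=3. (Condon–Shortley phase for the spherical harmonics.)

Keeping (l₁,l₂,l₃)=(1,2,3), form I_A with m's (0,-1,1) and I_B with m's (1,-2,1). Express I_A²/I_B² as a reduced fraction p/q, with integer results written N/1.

8/1

Same 1,2,3: normalisation and zero-m 3j drop out of the ratio.
A: Δ: 0! 2! 4! / 7! → 1/105; sum: t=0:+1/6 = 1/6; 3j²(1 2 3; 0 -1 1) = Δ·Π!·Σ² = 8/105  (sign +1)
B: Δ: 0! 2! 4! / 7! → 1/105; sum: t=0:+1/48 = 1/48; 3j²(1 2 3; 1 -2 1) = Δ·Π!·Σ² = 1/105  (sign +1)
I_A²/I_B² = (8/105)/(1/105) = 8/1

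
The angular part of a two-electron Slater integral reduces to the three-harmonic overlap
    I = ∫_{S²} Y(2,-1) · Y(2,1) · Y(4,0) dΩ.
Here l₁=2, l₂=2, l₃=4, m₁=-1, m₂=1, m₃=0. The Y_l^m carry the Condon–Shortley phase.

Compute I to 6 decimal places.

0.161197

m-sum 0 ✓  L=8 even ✓  0≤4≤4 ✓
Π(2lᵢ+1) = 5×5×9 = 225
triangle coeff Δ(2,2,4) = 1/630
Σ_t [0,0]: t=0:+1/16 = 1/16
(3j)²=2/35 [(2 2 4; 0 0 0)], sign=+1
Σ_t [0,0]: t=0:+1/36 = 1/36
(3j)²=8/315 [(2 2 4; -1 1 0)], sign=+1
⇒ 4πI² = 16/49
I = (+1)√(16/49/(4π)) = 0.16119702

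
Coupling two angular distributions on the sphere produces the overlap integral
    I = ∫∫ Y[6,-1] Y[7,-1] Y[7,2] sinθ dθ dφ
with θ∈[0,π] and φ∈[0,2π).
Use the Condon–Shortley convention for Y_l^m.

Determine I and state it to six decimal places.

Checks pass: Σm=0; 20 even; l₃=7∈[1,13].
(2·6+1)(2·7+1)(2·7+1) = 2925
Δ: 6! 6! 8! / 21! → 1/2444321880
sum: t=0:+1/2612736000 t=1:−1/20736000 t=2:+1/1658880 t=3:−1/746496 t=4:+1/1658880 t=5:−1/20736000 t=6:+1/2612736000 = -1/4354560
3j²(6 7 7; 0 0 0) = Δ·Π!·Σ² = 1000/138567  (sign +1)
sum: t=1:−1/62208000 t=2:+1/3317760 t=3:−1/1244160 t=4:+1/2488320 t=5:−1/29030400 t=6:+1/3483648000 = -1/6635520
3j²(6 7 7; -1 -1 2) = Δ·Π!·Σ² = 2625/369512  (sign +1)
combine: 4πI² = 2925·1000/138567·2625/369512 = 24609375/164109517
take √, sign +1: I = 0.10923919

0.109239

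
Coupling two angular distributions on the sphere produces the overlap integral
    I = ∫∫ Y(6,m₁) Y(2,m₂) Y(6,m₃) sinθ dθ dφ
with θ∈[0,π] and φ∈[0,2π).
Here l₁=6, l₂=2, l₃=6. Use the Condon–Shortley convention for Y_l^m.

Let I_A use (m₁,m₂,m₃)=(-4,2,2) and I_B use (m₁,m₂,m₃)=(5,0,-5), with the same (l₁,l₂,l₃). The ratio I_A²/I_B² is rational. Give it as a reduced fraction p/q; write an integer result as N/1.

Shared (l₁,l₂,l₃)=(6,2,6): N and (l;000)² cancel in I_A²/I_B².
A: Δ = 2!·10!·2!/15! = 1/90090; Racah Σ t=2..2: t=2:+1/322560 = 1/322560; ⇒ 3j(6 2 6; -4 2 2)² = 18/1001, sgn +1
B: Δ = 2!·10!·2!/15! = 1/90090; Racah Σ t=0..1: t=0:+1/1451520 t=1:−1/3628800 = 1/2419200; ⇒ 3j(6 2 6; 5 0 -5)² = 11/910, sgn -1
I_A²/I_B² = (18/1001)/(11/910) = 180/121

180/121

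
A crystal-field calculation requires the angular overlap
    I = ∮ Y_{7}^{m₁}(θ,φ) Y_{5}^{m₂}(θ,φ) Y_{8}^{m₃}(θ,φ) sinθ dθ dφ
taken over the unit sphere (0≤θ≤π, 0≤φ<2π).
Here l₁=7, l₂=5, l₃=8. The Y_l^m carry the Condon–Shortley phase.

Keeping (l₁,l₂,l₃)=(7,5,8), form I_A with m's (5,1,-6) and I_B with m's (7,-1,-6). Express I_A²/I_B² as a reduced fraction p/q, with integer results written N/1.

7/13

Shared (l₁,l₂,l₃)=(7,5,8): N and (l;000)² cancel in I_A²/I_B².
A: Δ = 4!·10!·6!/21! = 1/814773960; Racah Σ t=0..2: t=0:+1/1393459200 t=1:−1/261273600 t=2:+1/696729600 = -1/597196800; ⇒ 3j(7 5 8; 5 1 -6)² = 77/7752, sgn -1
B: Δ = 4!·10!·6!/21! = 1/814773960; Racah Σ t=0..0: t=0:+1/4180377600 = 1/4180377600; ⇒ 3j(7 5 8; 7 -1 -6)² = 143/7752, sgn +1
I_A²/I_B² = (77/7752)/(143/7752) = 7/13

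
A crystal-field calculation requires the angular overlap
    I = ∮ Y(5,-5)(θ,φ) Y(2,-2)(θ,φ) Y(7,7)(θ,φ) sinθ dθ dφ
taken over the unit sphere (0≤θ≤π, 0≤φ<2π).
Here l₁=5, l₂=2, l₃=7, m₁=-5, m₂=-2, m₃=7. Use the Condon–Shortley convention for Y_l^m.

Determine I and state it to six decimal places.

Rules hold: Σm=0, L=14 even, 3≤7≤7.
N = 11·5·15 = 825
Δ = 0!·10!·4!/15! = 1/15015
Racah Σ t=0..0: t=0:+1/57600 = 1/57600
⇒ 3j(5 2 7; 0 0 0)² = 21/715, sgn -1
Racah Σ t=0..0: t=0:+1/87091200 = 1/87091200
⇒ 3j(5 2 7; -5 -2 7)² = 1/15, sgn +1
4πI² = N·(3j₀)²·(3jₘ)² = 21/13
I = -1·√(1.61538/4π) = -0.35853622

-0.358536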